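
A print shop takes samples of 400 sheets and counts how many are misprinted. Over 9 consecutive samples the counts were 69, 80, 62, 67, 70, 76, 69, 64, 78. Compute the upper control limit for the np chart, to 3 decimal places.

93.425

p̄ = Σdᵢ / (k·n) = 635 / (9 × 400) = 0.17639
UCL = np̄ + 3·√(np̄(1−p̄)) = 70.5556 + 3 × √(70.5556×0.82361) = 70.5556 + 3 × 7.6230 = 93.4246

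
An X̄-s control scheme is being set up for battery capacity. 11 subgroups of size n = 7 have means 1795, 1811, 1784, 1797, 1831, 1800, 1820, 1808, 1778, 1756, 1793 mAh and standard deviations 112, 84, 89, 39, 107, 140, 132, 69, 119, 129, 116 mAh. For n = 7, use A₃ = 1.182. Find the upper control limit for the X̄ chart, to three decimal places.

X̄̄ = (1795 + 1811 + 1784 + 1797 + 1831 + 1800 + 1820 + 1808 + 1778 + 1756 + 1793) / 11 = 1797.5455
s̄ = (112 + 84 + 89 + 39 + 107 + 140 + 132 + 69 + 119 + 129 + 116) / 11 = 103.2727
UCL = X̄̄ + A₃·s̄ = 1797.5455 + 1.182 × 103.2727 = 1919.6138

1919.614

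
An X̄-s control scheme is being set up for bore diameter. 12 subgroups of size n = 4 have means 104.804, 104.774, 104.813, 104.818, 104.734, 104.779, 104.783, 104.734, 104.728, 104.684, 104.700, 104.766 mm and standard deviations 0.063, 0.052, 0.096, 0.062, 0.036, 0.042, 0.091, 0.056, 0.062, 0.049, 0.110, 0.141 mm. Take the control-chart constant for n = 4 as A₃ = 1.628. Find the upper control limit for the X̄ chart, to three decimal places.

104.876

X̄̄ = (104.804 + 104.774 + 104.813 + 104.818 + 104.734 + 104.779 + 104.783 + 104.734 + 104.728 + 104.684 + 104.700 + 104.766) / 12 = 104.7597
s̄ = (0.063 + 0.052 + 0.096 + 0.062 + 0.036 + 0.042 + 0.091 + 0.056 + 0.062 + 0.049 + 0.110 + 0.141) / 12 = 0.0717
UCL = X̄̄ + A₃·s̄ = 104.7597 + 1.628 × 0.0717 = 104.8764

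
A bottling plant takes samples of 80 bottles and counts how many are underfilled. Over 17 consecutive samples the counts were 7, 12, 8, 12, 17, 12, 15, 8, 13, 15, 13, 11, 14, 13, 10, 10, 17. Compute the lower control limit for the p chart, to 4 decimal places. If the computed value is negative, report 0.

p̄ = Σdᵢ / (k·n) = 207 / (17 × 80) = 0.15221
LCL = p̄ − 3·√(p̄(1−p̄)/n) = 0.15221 − 3 × 0.04016 = 0.03172

0.0317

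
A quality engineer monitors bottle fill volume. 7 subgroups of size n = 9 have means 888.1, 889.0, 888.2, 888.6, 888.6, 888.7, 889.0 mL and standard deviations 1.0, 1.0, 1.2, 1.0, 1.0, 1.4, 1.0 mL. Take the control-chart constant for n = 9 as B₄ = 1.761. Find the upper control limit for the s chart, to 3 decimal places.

s̄ = (1.0 + 1.0 + 1.2 + 1.0 + 1.0 + 1.4 + 1.0) / 7 = 1.0857
UCL_s = B₄·s̄ = 1.761 × 1.0857 = 1.9119

1.912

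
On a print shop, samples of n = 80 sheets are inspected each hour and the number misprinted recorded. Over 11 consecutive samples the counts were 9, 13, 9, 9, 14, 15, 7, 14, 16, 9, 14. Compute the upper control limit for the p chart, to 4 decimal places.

p̄ = Σdᵢ / (k·n) = 129 / (11 × 80) = 0.14659
UCL = p̄ + 3·√(p̄(1−p̄)/n) = 0.14659 + 3 × √(0.14659×0.85341/80) = 0.14659 + 3 × 0.03954 = 0.26522

0.2652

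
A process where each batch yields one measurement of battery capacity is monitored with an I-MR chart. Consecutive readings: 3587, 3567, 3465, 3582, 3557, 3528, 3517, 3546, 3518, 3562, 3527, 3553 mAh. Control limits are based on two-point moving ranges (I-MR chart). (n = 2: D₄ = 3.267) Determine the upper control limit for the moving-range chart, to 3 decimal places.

138.402

Moving ranges: 20, 102, 117, 25, 29, 11, 29, 28, 44, 35, 26; M̄R̄ = 466.0000 / 11 = 42.3636
UCL_MR = D₄·M̄R̄ = 3.267 × 42.3636 = 138.4020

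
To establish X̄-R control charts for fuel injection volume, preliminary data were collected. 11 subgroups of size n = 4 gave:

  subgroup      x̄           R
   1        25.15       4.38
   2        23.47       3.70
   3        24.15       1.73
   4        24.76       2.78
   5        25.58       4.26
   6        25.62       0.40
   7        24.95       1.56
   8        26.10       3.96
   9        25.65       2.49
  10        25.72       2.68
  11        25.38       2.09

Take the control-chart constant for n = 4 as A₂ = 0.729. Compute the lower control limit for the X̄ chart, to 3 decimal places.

23.149

X̄̄ = (25.15 + 23.47 + 24.15 + 24.76 + 25.58 + 25.62 + 24.95 + 26.10 + 25.65 + 25.72 + 25.38) / 11 = 276.5300 / 11 = 25.1391
R̄ = (4.38 + 3.70 + 1.73 + 2.78 + 4.26 + 0.40 + 1.56 + 3.96 + 2.49 + 2.68 + 2.09) / 11 = 30.0300 / 11 = 2.7300
LCL = X̄̄ − A₂·R̄ = 25.1391 − 0.729 × 2.7300 = 23.1489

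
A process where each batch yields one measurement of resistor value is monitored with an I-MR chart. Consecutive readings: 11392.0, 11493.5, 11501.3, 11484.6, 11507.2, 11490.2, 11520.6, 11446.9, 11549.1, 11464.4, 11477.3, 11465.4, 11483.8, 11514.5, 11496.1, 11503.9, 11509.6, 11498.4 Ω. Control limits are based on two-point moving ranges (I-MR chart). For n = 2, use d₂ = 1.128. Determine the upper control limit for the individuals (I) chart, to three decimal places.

X̄ = (11392.0 + 11493.5 + 11501.3 + 11484.6 + 11507.2 + 11490.2 + 11520.6 + 11446.9 + 11549.1 + 11464.4 + 11477.3 + 11465.4 + 11483.8 + 11514.5 + 11496.1 + 11503.9 + 11509.6 + 11498.4) / 18 = 11488.8222
Moving ranges: 101.5, 7.8, 16.7, 22.6, 17.0, 30.4, 73.7, 102.2, 84.7, 12.9, 11.9, 18.4, 30.7, 18.4, 7.8, 5.7, 11.2; M̄R̄ = 573.6000 / 17 = 33.7412
UCL = X̄ + 3·M̄R̄/d₂ = 11488.8222 + 3 × 33.7412 / 1.128 = 11578.5594

11578.559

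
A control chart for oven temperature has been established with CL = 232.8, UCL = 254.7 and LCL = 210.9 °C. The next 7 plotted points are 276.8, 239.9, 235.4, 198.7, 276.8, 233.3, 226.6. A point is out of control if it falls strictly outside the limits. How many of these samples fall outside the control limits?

Compare each point to [210.9, 254.7]: sample 1 = 276.8 > UCL; sample 4 = 198.7 < LCL; sample 5 = 276.8 > UCL.

3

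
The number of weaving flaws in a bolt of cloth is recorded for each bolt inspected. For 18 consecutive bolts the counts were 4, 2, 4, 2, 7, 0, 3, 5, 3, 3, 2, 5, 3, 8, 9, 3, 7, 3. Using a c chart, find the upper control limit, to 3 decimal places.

10.097

c̄ = (4 + 2 + 4 + 2 + 7 + 0 + 3 + 5 + 3 + 3 + 2 + 5 + 3 + 8 + 9 + 3 + 7 + 3) / 18 = 73 / 18 = 4.0556
UCL = c̄ + 3√c̄ = 4.0556 + 3 × √4.0556 = 4.0556 + 3 × 2.0138 = 10.0971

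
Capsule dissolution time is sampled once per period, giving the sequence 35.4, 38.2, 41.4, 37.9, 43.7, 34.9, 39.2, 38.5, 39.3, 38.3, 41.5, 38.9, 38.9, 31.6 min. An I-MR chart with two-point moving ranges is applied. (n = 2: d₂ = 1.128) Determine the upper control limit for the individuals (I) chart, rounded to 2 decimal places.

X̄ = (35.4 + 38.2 + 41.4 + 37.9 + 43.7 + 34.9 + 39.2 + 38.5 + 39.3 + 38.3 + 41.5 + 38.9 + 38.9 + 31.6) / 14 = 38.4071
Moving ranges: 2.8, 3.2, 3.5, 5.8, 8.8, 4.3, 0.7, 0.8, 1.0, 3.2, 2.6, 0.0, 7.3; M̄R̄ = 44.0000 / 13 = 3.3846
UCL = X̄ + 3·M̄R̄/d₂ = 38.4071 + 3 × 3.3846 / 1.128 = 47.4088

47.41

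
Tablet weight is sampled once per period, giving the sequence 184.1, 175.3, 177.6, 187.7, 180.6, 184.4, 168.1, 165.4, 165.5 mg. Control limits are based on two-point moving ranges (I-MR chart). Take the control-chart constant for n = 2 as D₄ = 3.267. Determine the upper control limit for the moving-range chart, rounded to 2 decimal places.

20.91

Moving ranges: 8.8, 2.3, 10.1, 7.1, 3.8, 16.3, 2.7, 0.1; M̄R̄ = 51.2000 / 8 = 6.4000
UCL_MR = D₄·M̄R̄ = 3.267 × 6.4000 = 20.9088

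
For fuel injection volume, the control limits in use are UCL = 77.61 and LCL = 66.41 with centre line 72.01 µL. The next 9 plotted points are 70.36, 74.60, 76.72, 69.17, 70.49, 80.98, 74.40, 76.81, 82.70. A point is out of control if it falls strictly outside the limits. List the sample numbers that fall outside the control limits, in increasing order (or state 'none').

6, 9

Compare each point to [66.41, 77.61]: sample 6 = 80.98 > UCL; sample 9 = 82.70 > UCL.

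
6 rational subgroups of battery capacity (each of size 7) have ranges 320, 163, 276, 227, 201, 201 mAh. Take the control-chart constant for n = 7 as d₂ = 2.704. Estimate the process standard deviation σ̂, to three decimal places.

85.552

R̄ = (320 + 163 + 276 + 227 + 201 + 201) / 6 = 231.3333
σ̂ = R̄ / d₂ = 231.3333 / 2.704 = 85.5523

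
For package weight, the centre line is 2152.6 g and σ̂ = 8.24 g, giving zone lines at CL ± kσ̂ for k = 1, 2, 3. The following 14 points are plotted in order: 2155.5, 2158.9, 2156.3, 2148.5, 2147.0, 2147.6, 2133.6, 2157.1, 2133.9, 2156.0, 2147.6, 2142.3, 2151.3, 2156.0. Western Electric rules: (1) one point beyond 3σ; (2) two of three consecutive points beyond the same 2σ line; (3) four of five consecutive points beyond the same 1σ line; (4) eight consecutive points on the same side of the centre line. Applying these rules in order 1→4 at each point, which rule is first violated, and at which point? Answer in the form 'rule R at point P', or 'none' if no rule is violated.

Zone of each point (C = within 1σ̂, B = 1σ̂–2σ̂, A = 2σ̂–3σ̂, * = beyond 3σ̂; sign = side of CL): 1:+C, 2:+C, 3:+C, 4:-C, 5:-C, 6:-C, 7:-A, 8:+C, 9:-A, 10:+C, 11:-C, 12:-B, 13:-C, 14:+C
Rule 2 (two of three consecutive points beyond the same 2σ limit) is satisfied at point 9.

rule 2 at point 9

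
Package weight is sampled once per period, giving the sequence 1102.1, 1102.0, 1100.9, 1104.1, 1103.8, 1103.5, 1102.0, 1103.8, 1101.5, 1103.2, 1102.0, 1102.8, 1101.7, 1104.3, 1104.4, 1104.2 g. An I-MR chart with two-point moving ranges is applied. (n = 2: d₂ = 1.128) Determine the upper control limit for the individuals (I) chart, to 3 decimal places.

1106.138

X̄ = (1102.1 + 1102.0 + 1100.9 + 1104.1 + 1103.8 + 1103.5 + 1102.0 + 1103.8 + 1101.5 + 1103.2 + 1102.0 + 1102.8 + 1101.7 + 1104.3 + 1104.4 + 1104.2) / 16 = 1102.8937
Moving ranges: 0.1, 1.1, 3.2, 0.3, 0.3, 1.5, 1.8, 2.3, 1.7, 1.2, 0.8, 1.1, 2.6, 0.1, 0.2; M̄R̄ = 18.3000 / 15 = 1.2200
UCL = X̄ + 3·M̄R̄/d₂ = 1102.8937 + 3 × 1.2200 / 1.128 = 1106.1384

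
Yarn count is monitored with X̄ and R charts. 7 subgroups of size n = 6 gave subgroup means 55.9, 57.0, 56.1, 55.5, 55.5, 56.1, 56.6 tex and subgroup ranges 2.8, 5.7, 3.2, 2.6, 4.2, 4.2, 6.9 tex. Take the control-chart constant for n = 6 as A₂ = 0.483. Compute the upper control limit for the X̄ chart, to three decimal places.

X̄̄ = (55.9 + 57.0 + 56.1 + 55.5 + 55.5 + 56.1 + 56.6) / 7 = 392.7000 / 7 = 56.1000
R̄ = (2.8 + 5.7 + 3.2 + 2.6 + 4.2 + 4.2 + 6.9) / 7 = 29.6000 / 7 = 4.2286
UCL = X̄̄ + A₂·R̄ = 56.1000 + 0.483 × 4.2286 = 58.1424

58.142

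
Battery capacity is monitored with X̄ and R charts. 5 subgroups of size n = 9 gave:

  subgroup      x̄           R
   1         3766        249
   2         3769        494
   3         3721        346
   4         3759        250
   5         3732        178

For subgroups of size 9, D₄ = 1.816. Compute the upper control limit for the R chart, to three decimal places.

R̄ = (249 + 494 + 346 + 250 + 178) / 5 = 1517.0000 / 5 = 303.4000
UCL_R = D₄·R̄ = 1.816 × 303.4000 = 550.9744

550.974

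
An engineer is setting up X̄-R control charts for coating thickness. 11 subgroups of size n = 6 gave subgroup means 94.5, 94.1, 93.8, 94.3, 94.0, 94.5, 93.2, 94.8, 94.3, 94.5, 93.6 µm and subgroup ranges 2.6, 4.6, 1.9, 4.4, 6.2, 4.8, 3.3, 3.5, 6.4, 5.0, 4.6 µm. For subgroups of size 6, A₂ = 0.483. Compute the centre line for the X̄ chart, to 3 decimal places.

94.145

X̄̄ = (94.5 + 94.1 + 93.8 + 94.3 + 94.0 + 94.5 + 93.2 + 94.8 + 94.3 + 94.5 + 93.6) / 11 = 1035.6000 / 11 = 94.1455
CL = X̄̄ = 94.1455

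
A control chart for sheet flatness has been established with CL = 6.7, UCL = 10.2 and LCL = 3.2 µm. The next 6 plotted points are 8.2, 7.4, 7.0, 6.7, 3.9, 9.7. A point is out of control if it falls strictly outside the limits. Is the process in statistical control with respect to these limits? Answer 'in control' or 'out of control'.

in control

All 6 points lie within [3.2, 10.2].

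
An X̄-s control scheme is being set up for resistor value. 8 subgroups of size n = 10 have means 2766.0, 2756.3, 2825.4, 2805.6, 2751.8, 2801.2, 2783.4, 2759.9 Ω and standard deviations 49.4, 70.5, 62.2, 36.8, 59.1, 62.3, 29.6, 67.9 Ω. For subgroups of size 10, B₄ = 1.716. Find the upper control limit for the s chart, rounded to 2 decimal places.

93.91

s̄ = (49.4 + 70.5 + 62.2 + 36.8 + 59.1 + 62.3 + 29.6 + 67.9) / 8 = 54.7250
UCL_s = B₄·s̄ = 1.716 × 54.7250 = 93.9081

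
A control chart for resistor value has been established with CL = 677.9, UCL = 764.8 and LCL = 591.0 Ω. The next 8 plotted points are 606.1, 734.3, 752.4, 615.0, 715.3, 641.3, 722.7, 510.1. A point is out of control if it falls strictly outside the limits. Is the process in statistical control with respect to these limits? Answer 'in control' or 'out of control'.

out of control

Compare each point to [591.0, 764.8]: sample 8 = 510.1 < LCL.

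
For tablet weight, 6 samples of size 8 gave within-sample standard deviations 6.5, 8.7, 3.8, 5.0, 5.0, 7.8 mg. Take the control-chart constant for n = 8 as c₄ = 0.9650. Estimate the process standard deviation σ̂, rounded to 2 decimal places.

6.36

s̄ = (6.5 + 8.7 + 3.8 + 5.0 + 5.0 + 7.8) / 6 = 6.1333
σ̂ = s̄ / c₄ = 6.1333 / 0.9650 = 6.3558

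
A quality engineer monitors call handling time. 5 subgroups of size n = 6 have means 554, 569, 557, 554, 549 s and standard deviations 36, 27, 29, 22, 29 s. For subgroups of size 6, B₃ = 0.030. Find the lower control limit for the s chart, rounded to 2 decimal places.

s̄ = (36 + 27 + 29 + 22 + 29) / 5 = 28.6000
LCL_s = B₃·s̄ = 0.030 × 28.6000 = 0.8580

0.86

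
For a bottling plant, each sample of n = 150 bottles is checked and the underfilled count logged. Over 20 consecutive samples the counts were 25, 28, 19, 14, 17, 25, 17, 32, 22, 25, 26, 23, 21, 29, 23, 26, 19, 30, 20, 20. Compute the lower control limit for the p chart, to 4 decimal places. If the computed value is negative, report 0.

p̄ = Σdᵢ / (k·n) = 461 / (20 × 150) = 0.15367
LCL = p̄ − 3·√(p̄(1−p̄)/n) = 0.15367 − 3 × 0.02945 = 0.06533

0.0653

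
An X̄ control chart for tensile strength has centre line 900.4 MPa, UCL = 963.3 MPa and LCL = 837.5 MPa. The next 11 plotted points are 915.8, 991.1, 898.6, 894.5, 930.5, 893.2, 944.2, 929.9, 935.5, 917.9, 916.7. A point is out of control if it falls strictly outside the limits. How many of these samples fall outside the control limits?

Compare each point to [837.5, 963.3]: sample 2 = 991.1 > UCL.

1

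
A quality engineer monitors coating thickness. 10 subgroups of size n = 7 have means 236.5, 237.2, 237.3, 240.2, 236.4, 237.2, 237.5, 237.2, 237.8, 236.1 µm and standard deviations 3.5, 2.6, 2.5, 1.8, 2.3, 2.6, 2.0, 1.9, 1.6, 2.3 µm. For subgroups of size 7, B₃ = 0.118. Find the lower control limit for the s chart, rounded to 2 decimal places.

0.27

s̄ = (3.5 + 2.6 + 2.5 + 1.8 + 2.3 + 2.6 + 2.0 + 1.9 + 1.6 + 2.3) / 10 = 2.3100
LCL_s = B₃·s̄ = 0.118 × 2.3100 = 0.2726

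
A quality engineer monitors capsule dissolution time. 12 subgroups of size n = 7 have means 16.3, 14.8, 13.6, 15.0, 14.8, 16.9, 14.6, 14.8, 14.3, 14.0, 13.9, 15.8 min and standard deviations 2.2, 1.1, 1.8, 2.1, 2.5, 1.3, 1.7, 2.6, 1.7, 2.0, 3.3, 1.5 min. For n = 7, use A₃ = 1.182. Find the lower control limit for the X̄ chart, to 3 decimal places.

12.556

X̄̄ = (16.3 + 14.8 + 13.6 + 15.0 + 14.8 + 16.9 + 14.6 + 14.8 + 14.3 + 14.0 + 13.9 + 15.8) / 12 = 14.9000
s̄ = (2.2 + 1.1 + 1.8 + 2.1 + 2.5 + 1.3 + 1.7 + 2.6 + 1.7 + 2.0 + 3.3 + 1.5) / 12 = 1.9833
LCL = X̄̄ − A₃·s̄ = 14.9000 − 1.182 × 1.9833 = 12.5557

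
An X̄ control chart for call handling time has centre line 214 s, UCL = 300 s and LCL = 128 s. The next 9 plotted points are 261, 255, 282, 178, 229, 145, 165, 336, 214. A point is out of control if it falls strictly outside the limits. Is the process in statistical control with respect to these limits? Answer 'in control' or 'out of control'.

out of control

Compare each point to [128, 300]: sample 8 = 336 > UCL.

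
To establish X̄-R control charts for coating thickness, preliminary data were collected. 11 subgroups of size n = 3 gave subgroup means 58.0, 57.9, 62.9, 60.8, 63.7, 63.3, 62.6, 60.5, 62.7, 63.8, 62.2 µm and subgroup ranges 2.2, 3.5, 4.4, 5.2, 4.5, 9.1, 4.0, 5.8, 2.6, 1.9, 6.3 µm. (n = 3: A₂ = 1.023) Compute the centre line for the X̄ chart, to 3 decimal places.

X̄̄ = (58.0 + 57.9 + 62.9 + 60.8 + 63.7 + 63.3 + 62.6 + 60.5 + 62.7 + 63.8 + 62.2) / 11 = 678.4000 / 11 = 61.6727
CL = X̄̄ = 61.6727

61.673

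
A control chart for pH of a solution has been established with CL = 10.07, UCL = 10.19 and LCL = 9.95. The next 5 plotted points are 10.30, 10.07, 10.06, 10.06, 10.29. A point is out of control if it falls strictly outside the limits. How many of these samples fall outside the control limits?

2

Compare each point to [9.95, 10.19]: sample 1 = 10.30 > UCL; sample 5 = 10.29 > UCL.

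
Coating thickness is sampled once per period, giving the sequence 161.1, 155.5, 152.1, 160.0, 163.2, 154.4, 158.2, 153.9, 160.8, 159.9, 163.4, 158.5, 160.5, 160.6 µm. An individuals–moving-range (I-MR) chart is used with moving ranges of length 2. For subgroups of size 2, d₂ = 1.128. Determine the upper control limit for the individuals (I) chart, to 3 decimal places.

170.035

X̄ = (161.1 + 155.5 + 152.1 + 160.0 + 163.2 + 154.4 + 158.2 + 153.9 + 160.8 + 159.9 + 163.4 + 158.5 + 160.5 + 160.6) / 14 = 158.7214
Moving ranges: 5.6, 3.4, 7.9, 3.2, 8.8, 3.8, 4.3, 6.9, 0.9, 3.5, 4.9, 2.0, 0.1; M̄R̄ = 55.3000 / 13 = 4.2538
UCL = X̄ + 3·M̄R̄/d₂ = 158.7214 + 3 × 4.2538 / 1.128 = 170.0348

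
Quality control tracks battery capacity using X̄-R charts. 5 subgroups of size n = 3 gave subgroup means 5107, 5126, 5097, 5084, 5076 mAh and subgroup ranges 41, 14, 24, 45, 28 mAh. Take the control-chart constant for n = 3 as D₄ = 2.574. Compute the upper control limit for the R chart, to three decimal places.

R̄ = (41 + 14 + 24 + 45 + 28) / 5 = 152.0000 / 5 = 30.4000
UCL_R = D₄·R̄ = 2.574 × 30.4000 = 78.2496

78.250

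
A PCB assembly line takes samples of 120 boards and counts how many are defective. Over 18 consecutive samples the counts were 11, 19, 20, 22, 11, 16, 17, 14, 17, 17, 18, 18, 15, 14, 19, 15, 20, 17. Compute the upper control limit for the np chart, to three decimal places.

28.032

p̄ = Σdᵢ / (k·n) = 300 / (18 × 120) = 0.13889
UCL = np̄ + 3·√(np̄(1−p̄)) = 16.6667 + 3 × √(16.6667×0.86111) = 16.6667 + 3 × 3.7884 = 28.0318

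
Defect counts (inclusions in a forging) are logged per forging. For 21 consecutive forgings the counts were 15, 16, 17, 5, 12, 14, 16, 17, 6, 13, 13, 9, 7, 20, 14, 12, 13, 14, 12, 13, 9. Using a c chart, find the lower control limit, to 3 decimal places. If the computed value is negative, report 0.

c̄ = (15 + 16 + 17 + 5 + 12 + 14 + 16 + 17 + 6 + 13 + 13 + 9 + 7 + 20 + 14 + 12 + 13 + 14 + 12 + 13 + 9) / 21 = 267 / 21 = 12.7143
LCL = c̄ − 3√c̄ = 12.7143 − 3 × 3.5657 = 2.0172

2.017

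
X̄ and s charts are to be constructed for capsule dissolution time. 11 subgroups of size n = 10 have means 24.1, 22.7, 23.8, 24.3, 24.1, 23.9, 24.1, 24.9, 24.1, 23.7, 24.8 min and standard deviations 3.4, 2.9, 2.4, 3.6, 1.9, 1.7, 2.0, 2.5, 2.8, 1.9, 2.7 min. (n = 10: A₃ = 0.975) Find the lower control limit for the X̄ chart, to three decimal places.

X̄̄ = (24.1 + 22.7 + 23.8 + 24.3 + 24.1 + 23.9 + 24.1 + 24.9 + 24.1 + 23.7 + 24.8) / 11 = 24.0455
s̄ = (3.4 + 2.9 + 2.4 + 3.6 + 1.9 + 1.7 + 2.0 + 2.5 + 2.8 + 1.9 + 2.7) / 11 = 2.5273
LCL = X̄̄ − A₃·s̄ = 24.0455 − 0.975 × 2.5273 = 21.5814

21.581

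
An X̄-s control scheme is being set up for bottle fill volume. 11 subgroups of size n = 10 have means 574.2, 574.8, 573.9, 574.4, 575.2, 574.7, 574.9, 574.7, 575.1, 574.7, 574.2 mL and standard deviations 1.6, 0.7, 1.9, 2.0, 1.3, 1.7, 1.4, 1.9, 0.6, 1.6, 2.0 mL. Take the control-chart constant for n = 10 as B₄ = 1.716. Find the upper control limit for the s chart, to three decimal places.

s̄ = (1.6 + 0.7 + 1.9 + 2.0 + 1.3 + 1.7 + 1.4 + 1.9 + 0.6 + 1.6 + 2.0) / 11 = 1.5182
UCL_s = B₄·s̄ = 1.716 × 1.5182 = 2.6052

2.605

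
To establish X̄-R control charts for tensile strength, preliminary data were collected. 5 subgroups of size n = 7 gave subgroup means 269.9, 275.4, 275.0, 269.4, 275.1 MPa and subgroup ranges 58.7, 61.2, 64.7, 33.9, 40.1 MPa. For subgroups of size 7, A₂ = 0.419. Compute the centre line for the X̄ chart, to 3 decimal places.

272.960

X̄̄ = (269.9 + 275.4 + 275.0 + 269.4 + 275.1) / 5 = 1364.8000 / 5 = 272.9600
CL = X̄̄ = 272.9600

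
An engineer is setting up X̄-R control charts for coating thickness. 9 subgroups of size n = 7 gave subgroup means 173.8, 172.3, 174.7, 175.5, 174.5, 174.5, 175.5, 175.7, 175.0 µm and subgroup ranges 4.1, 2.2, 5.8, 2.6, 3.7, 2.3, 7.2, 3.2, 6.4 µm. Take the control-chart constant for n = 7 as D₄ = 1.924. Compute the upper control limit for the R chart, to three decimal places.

R̄ = (4.1 + 2.2 + 5.8 + 2.6 + 3.7 + 2.3 + 7.2 + 3.2 + 6.4) / 9 = 37.5000 / 9 = 4.1667
UCL_R = D₄·R̄ = 1.924 × 4.1667 = 8.0167

8.017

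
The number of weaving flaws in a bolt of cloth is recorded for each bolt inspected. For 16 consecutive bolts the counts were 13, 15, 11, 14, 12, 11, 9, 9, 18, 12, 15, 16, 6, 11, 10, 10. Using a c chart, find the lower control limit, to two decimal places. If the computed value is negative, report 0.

1.61

c̄ = (13 + 15 + 11 + 14 + 12 + 11 + 9 + 9 + 18 + 12 + 15 + 16 + 6 + 11 + 10 + 10) / 16 = 192 / 16 = 12.0000
LCL = c̄ − 3√c̄ = 12.0000 − 3 × 3.4641 = 1.6077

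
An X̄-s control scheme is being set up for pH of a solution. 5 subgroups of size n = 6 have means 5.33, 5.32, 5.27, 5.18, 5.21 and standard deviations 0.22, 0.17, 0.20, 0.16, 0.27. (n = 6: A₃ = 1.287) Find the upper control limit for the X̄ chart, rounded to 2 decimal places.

5.52

X̄̄ = (5.33 + 5.32 + 5.27 + 5.18 + 5.21) / 5 = 5.2620
s̄ = (0.22 + 0.17 + 0.20 + 0.16 + 0.27) / 5 = 0.2040
UCL = X̄̄ + A₃·s̄ = 5.2620 + 1.287 × 0.2040 = 5.5245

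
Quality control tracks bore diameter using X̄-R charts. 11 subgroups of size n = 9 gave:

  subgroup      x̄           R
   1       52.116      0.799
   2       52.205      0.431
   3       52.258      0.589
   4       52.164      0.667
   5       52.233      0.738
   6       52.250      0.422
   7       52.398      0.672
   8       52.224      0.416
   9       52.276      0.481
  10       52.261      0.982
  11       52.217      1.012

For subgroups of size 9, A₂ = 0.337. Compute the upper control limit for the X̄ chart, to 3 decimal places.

X̄̄ = (52.116 + 52.205 + 52.258 + 52.164 + 52.233 + 52.250 + 52.398 + 52.224 + 52.276 + 52.261 + 52.217) / 11 = 574.6020 / 11 = 52.2365
R̄ = (0.799 + 0.431 + 0.589 + 0.667 + 0.738 + 0.422 + 0.672 + 0.416 + 0.481 + 0.982 + 1.012) / 11 = 7.2090 / 11 = 0.6554
UCL = X̄̄ + A₂·R̄ = 52.2365 + 0.337 × 0.6554 = 52.4574

52.457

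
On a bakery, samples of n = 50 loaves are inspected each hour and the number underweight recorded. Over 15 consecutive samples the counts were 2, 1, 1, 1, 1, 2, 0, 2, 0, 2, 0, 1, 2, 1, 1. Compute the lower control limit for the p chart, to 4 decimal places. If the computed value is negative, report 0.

p̄ = Σdᵢ / (k·n) = 17 / (15 × 50) = 0.02267
LCL = p̄ − 3·√(p̄(1−p̄)/n) = 0.02267 − 3 × 0.02105 = -0.04048 → 0 (negative, so LCL = 0)

0.0000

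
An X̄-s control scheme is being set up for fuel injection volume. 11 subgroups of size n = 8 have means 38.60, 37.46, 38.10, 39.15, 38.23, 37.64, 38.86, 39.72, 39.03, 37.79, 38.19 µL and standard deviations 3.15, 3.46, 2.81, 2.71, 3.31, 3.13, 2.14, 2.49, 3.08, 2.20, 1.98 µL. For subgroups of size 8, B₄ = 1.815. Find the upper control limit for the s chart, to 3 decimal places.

5.026

s̄ = (3.15 + 3.46 + 2.81 + 2.71 + 3.31 + 3.13 + 2.14 + 2.49 + 3.08 + 2.20 + 1.98) / 11 = 2.7691
UCL_s = B₄·s̄ = 1.815 × 2.7691 = 5.0259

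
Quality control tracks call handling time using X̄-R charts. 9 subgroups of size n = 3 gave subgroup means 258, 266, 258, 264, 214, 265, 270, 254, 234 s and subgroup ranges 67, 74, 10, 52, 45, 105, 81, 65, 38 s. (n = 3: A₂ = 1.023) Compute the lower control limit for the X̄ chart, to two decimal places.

X̄̄ = (258 + 266 + 258 + 264 + 214 + 265 + 270 + 254 + 234) / 9 = 2283.0000 / 9 = 253.6667
R̄ = (67 + 74 + 10 + 52 + 45 + 105 + 81 + 65 + 38) / 9 = 537.0000 / 9 = 59.6667
LCL = X̄̄ − A₂·R̄ = 253.6667 − 1.023 × 59.6667 = 192.6277

192.63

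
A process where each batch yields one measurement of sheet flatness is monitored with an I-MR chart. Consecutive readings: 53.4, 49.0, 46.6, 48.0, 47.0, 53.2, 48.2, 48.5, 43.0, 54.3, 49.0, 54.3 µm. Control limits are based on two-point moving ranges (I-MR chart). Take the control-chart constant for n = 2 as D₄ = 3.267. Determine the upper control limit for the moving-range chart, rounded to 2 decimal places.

Moving ranges: 4.4, 2.4, 1.4, 1.0, 6.2, 5.0, 0.3, 5.5, 11.3, 5.3, 5.3; M̄R̄ = 48.1000 / 11 = 4.3727
UCL_MR = D₄·M̄R̄ = 3.267 × 4.3727 = 14.2857

14.29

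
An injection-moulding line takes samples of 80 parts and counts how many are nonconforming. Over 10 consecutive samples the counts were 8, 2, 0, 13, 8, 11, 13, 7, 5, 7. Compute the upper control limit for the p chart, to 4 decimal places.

p̄ = Σdᵢ / (k·n) = 74 / (10 × 80) = 0.09250
UCL = p̄ + 3·√(p̄(1−p̄)/n) = 0.09250 + 3 × √(0.09250×0.90750/80) = 0.09250 + 3 × 0.03239 = 0.18968

0.1897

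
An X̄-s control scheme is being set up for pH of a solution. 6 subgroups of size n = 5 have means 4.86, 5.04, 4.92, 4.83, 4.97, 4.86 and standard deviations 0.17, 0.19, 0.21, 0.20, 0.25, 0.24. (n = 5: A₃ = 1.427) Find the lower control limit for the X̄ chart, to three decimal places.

4.614

X̄̄ = (4.86 + 5.04 + 4.92 + 4.83 + 4.97 + 4.86) / 6 = 4.9133
s̄ = (0.17 + 0.19 + 0.21 + 0.20 + 0.25 + 0.24) / 6 = 0.2100
LCL = X̄̄ − A₃·s̄ = 4.9133 − 1.427 × 0.2100 = 4.6137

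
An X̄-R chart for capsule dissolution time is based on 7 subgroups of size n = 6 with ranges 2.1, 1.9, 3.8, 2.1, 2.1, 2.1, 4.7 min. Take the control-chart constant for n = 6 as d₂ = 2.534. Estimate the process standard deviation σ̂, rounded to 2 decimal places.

1.06

R̄ = (2.1 + 1.9 + 3.8 + 2.1 + 2.1 + 2.1 + 4.7) / 7 = 2.6857
σ̂ = R̄ / d₂ = 2.6857 / 2.534 = 1.0599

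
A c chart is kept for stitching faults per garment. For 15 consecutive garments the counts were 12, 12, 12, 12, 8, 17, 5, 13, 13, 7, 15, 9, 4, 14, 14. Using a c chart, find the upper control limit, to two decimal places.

21.14

c̄ = (12 + 12 + 12 + 12 + 8 + 17 + 5 + 13 + 13 + 7 + 15 + 9 + 4 + 14 + 14) / 15 = 167 / 15 = 11.1333
UCL = c̄ + 3√c̄ = 11.1333 + 3 × √11.1333 = 11.1333 + 3 × 3.3367 = 21.1433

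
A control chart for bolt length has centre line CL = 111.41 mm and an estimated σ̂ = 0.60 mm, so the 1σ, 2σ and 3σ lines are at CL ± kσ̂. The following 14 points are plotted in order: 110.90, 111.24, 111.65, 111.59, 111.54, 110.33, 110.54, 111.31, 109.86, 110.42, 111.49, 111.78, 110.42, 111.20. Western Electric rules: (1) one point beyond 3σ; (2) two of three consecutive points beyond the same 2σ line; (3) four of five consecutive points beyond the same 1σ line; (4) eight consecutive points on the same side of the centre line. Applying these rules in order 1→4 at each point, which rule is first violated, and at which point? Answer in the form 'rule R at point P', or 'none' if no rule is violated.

rule 3 at point 10

Zone of each point (C = within 1σ̂, B = 1σ̂–2σ̂, A = 2σ̂–3σ̂, * = beyond 3σ̂; sign = side of CL): 1:-C, 2:-C, 3:+C, 4:+C, 5:+C, 6:-B, 7:-B, 8:-C, 9:-A, 10:-B, 11:+C, 12:+C, 13:-B, 14:-C
Rule 3 (four of five consecutive points beyond the same 1σ limit) is satisfied at point 10.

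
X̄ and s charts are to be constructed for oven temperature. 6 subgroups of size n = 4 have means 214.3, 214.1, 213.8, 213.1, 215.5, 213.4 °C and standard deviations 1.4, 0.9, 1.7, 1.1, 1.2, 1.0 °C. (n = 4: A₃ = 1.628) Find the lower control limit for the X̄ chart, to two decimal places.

212.05

X̄̄ = (214.3 + 214.1 + 213.8 + 213.1 + 215.5 + 213.4) / 6 = 214.0333
s̄ = (1.4 + 0.9 + 1.7 + 1.1 + 1.2 + 1.0) / 6 = 1.2167
LCL = X̄̄ − A₃·s̄ = 214.0333 − 1.628 × 1.2167 = 212.0526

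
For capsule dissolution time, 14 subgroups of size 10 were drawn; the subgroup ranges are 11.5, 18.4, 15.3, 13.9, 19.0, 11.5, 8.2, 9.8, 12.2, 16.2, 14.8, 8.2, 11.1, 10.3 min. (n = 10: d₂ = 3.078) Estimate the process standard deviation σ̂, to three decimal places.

R̄ = (11.5 + 18.4 + 15.3 + 13.9 + 19.0 + 11.5 + 8.2 + 9.8 + 12.2 + 16.2 + 14.8 + 8.2 + 11.1 + 10.3) / 14 = 12.8857
σ̂ = R̄ / d₂ = 12.8857 / 3.078 = 4.1864

4.186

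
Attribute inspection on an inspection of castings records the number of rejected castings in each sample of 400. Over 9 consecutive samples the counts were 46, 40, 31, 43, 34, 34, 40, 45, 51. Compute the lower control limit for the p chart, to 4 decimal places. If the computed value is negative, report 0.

0.0559

p̄ = Σdᵢ / (k·n) = 364 / (9 × 400) = 0.10111
LCL = p̄ − 3·√(p̄(1−p̄)/n) = 0.10111 − 3 × 0.01507 = 0.05589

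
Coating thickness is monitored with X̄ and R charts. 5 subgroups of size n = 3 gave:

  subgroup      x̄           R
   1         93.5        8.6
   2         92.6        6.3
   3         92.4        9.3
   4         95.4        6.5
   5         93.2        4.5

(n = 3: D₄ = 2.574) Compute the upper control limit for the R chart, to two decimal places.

R̄ = (8.6 + 6.3 + 9.3 + 6.5 + 4.5) / 5 = 35.2000 / 5 = 7.0400
UCL_R = D₄·R̄ = 2.574 × 7.0400 = 18.1210

18.12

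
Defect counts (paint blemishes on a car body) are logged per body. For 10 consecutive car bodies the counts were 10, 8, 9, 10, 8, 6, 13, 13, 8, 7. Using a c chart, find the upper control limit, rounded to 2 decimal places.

c̄ = (10 + 8 + 9 + 10 + 8 + 6 + 13 + 13 + 8 + 7) / 10 = 92 / 10 = 9.2000
UCL = c̄ + 3√c̄ = 9.2000 + 3 × √9.2000 = 9.2000 + 3 × 3.0332 = 18.2995

18.30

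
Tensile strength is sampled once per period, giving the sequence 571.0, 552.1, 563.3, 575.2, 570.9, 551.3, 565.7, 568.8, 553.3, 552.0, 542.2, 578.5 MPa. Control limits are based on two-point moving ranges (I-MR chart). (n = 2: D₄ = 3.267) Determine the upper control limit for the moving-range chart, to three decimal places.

Moving ranges: 18.9, 11.2, 11.9, 4.3, 19.6, 14.4, 3.1, 15.5, 1.3, 9.8, 36.3; M̄R̄ = 146.3000 / 11 = 13.3000
UCL_MR = D₄·M̄R̄ = 3.267 × 13.3000 = 43.4511

43.451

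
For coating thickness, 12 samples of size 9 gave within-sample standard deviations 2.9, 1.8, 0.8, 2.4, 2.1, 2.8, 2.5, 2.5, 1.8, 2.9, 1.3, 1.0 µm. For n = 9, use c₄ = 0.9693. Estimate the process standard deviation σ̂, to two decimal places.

2.13

s̄ = (2.9 + 1.8 + 0.8 + 2.4 + 2.1 + 2.8 + 2.5 + 2.5 + 1.8 + 2.9 + 1.3 + 1.0) / 12 = 2.0667
σ̂ = s̄ / c₄ = 2.0667 / 0.9693 = 2.1321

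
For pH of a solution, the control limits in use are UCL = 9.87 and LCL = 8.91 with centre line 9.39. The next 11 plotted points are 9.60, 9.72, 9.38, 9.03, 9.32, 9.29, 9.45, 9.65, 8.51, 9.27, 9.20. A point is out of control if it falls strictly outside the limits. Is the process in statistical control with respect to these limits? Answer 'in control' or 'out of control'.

out of control

Compare each point to [8.91, 9.87]: sample 9 = 8.51 < LCL.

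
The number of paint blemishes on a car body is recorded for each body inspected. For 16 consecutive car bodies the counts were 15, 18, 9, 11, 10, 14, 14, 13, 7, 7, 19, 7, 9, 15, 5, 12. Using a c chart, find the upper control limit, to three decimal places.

21.764

c̄ = (15 + 18 + 9 + 11 + 10 + 14 + 14 + 13 + 7 + 7 + 19 + 7 + 9 + 15 + 5 + 12) / 16 = 185 / 16 = 11.5625
UCL = c̄ + 3√c̄ = 11.5625 + 3 × √11.5625 = 11.5625 + 3 × 3.4004 = 21.7636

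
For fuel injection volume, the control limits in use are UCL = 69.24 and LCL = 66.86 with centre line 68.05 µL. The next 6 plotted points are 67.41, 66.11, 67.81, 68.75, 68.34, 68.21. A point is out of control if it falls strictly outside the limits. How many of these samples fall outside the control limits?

1

Compare each point to [66.86, 69.24]: sample 2 = 66.11 < LCL.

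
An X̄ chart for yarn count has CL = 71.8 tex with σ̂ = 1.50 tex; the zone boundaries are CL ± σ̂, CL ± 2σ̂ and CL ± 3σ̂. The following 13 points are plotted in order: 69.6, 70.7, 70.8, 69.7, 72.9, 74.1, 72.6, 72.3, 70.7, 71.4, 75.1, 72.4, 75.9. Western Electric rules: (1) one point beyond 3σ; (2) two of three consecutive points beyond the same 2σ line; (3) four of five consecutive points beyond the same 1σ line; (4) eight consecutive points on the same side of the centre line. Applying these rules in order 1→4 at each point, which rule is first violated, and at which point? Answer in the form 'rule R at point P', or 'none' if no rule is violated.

rule 2 at point 13

Zone of each point (C = within 1σ̂, B = 1σ̂–2σ̂, A = 2σ̂–3σ̂, * = beyond 3σ̂; sign = side of CL): 1:-B, 2:-C, 3:-C, 4:-B, 5:+C, 6:+B, 7:+C, 8:+C, 9:-C, 10:-C, 11:+A, 12:+C, 13:+A
Rule 2 (two of three consecutive points beyond the same 2σ limit) is satisfied at point 13.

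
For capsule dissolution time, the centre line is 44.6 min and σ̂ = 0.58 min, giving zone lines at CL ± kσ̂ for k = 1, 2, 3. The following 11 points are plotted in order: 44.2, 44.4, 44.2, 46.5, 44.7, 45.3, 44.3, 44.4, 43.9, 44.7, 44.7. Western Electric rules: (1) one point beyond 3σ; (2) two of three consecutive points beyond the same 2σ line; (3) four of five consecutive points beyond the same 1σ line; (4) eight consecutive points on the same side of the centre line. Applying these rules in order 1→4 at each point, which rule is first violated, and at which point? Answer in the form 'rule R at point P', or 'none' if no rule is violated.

rule 1 at point 4

Zone of each point (C = within 1σ̂, B = 1σ̂–2σ̂, A = 2σ̂–3σ̂, * = beyond 3σ̂; sign = side of CL): 1:-C, 2:-C, 3:-C, 4:+*, 5:+C, 6:+B, 7:-C, 8:-C, 9:-B, 10:+C, 11:+C
Rule 1 (one point beyond the 3σ limits) is satisfied at point 4.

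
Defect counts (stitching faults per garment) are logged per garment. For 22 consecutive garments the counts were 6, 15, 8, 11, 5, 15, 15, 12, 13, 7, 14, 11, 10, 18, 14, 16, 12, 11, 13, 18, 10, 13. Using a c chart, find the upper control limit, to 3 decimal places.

c̄ = (6 + 15 + 8 + 11 + 5 + 15 + 15 + 12 + 13 + 7 + 14 + 11 + 10 + 18 + 14 + 16 + 12 + 11 + 13 + 18 + 10 + 13) / 22 = 267 / 22 = 12.1364
UCL = c̄ + 3√c̄ = 12.1364 + 3 × √12.1364 = 12.1364 + 3 × 3.4837 = 22.5875

22.588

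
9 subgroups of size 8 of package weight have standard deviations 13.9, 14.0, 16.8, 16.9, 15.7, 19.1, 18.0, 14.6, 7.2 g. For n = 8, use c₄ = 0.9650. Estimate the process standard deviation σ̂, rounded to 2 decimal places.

15.68

s̄ = (13.9 + 14.0 + 16.8 + 16.9 + 15.7 + 19.1 + 18.0 + 14.6 + 7.2) / 9 = 15.1333
σ̂ = s̄ / c₄ = 15.1333 / 0.9650 = 15.6822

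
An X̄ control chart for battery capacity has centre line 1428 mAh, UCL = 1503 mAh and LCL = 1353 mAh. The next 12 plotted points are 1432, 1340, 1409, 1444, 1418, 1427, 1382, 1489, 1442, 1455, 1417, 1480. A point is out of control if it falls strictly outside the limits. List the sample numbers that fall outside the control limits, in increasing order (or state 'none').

Compare each point to [1353, 1503]: sample 2 = 1340 < LCL.

2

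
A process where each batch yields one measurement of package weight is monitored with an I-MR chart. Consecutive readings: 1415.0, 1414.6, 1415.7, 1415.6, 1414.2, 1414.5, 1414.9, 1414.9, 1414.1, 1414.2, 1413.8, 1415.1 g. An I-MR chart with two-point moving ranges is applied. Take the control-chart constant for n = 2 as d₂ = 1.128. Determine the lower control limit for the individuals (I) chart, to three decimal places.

1413.193

X̄ = (1415.0 + 1414.6 + 1415.7 + 1415.6 + 1414.2 + 1414.5 + 1414.9 + 1414.9 + 1414.1 + 1414.2 + 1413.8 + 1415.1) / 12 = 1414.7167
Moving ranges: 0.4, 1.1, 0.1, 1.4, 0.3, 0.4, 0.0, 0.8, 0.1, 0.4, 1.3; M̄R̄ = 6.3000 / 11 = 0.5727
LCL = X̄ − 3·M̄R̄/d₂ = 1414.7167 − 3 × 0.5727 / 1.128 = 1413.1935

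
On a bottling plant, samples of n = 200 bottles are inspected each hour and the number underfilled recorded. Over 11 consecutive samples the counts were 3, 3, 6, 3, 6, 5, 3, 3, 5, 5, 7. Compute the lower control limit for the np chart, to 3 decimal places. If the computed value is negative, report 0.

p̄ = Σdᵢ / (k·n) = 49 / (11 × 200) = 0.02227
LCL = np̄ − 3·√(np̄(1−p̄)) = 4.4545 − 3 × 2.0869 = -1.8063 → 0 (negative, so LCL = 0)

0.000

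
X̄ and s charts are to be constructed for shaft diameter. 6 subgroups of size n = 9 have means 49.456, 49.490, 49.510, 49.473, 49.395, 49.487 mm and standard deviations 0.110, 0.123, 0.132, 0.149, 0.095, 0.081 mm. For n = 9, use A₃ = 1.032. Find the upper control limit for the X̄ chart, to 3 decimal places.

49.587

X̄̄ = (49.456 + 49.490 + 49.510 + 49.473 + 49.395 + 49.487) / 6 = 49.4685
s̄ = (0.110 + 0.123 + 0.132 + 0.149 + 0.095 + 0.081) / 6 = 0.1150
UCL = X̄̄ + A₃·s̄ = 49.4685 + 1.032 × 0.1150 = 49.5872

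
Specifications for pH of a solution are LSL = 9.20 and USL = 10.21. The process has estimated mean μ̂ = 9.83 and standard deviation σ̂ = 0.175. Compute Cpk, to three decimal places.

Cpu = (USL − μ̂) / (3σ̂) = (10.21 − 9.83) / (3 × 0.175) = 0.7238; Cpl = (μ̂ − LSL) / (3σ̂) = (9.83 − 9.20) / (3 × 0.175) = 1.2000; Cpk = min(Cpu, Cpl) = 0.7238

0.724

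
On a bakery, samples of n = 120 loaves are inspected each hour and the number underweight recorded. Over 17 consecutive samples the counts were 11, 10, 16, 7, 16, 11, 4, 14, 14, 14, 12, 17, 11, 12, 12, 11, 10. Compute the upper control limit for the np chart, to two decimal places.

21.70

p̄ = Σdᵢ / (k·n) = 202 / (17 × 120) = 0.09902
UCL = np̄ + 3·√(np̄(1−p̄)) = 11.8824 + 3 × √(11.8824×0.90098) = 11.8824 + 3 × 3.2720 = 21.6983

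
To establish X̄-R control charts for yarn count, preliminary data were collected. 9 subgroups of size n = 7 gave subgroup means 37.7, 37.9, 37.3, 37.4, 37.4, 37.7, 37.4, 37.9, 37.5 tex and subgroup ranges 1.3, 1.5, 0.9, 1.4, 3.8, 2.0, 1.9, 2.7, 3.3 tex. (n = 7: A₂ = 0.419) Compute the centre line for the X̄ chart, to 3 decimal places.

37.578

X̄̄ = (37.7 + 37.9 + 37.3 + 37.4 + 37.4 + 37.7 + 37.4 + 37.9 + 37.5) / 9 = 338.2000 / 9 = 37.5778
CL = X̄̄ = 37.5778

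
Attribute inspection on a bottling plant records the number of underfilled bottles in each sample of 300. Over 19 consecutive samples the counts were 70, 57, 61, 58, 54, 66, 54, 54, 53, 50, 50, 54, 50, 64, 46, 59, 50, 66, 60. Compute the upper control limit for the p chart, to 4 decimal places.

p̄ = Σdᵢ / (k·n) = 1076 / (19 × 300) = 0.18877
UCL = p̄ + 3·√(p̄(1−p̄)/n) = 0.18877 + 3 × √(0.18877×0.81123/300) = 0.18877 + 3 × 0.02259 = 0.25655

0.2566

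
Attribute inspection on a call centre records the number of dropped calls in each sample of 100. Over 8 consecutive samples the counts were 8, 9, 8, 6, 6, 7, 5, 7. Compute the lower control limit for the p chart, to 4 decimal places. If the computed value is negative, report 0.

0.0000

p̄ = Σdᵢ / (k·n) = 56 / (8 × 100) = 0.07000
LCL = p̄ − 3·√(p̄(1−p̄)/n) = 0.07000 − 3 × 0.02551 = -0.00654 → 0 (negative, so LCL = 0)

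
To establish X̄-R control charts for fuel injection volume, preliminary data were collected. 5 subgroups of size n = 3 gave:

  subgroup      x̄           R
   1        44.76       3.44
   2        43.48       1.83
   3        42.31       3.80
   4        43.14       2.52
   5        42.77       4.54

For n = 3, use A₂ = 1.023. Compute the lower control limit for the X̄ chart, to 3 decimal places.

X̄̄ = (44.76 + 43.48 + 42.31 + 43.14 + 42.77) / 5 = 216.4600 / 5 = 43.2920
R̄ = (3.44 + 1.83 + 3.80 + 2.52 + 4.54) / 5 = 16.1300 / 5 = 3.2260
LCL = X̄̄ − A₂·R̄ = 43.2920 − 1.023 × 3.2260 = 39.9918

39.992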